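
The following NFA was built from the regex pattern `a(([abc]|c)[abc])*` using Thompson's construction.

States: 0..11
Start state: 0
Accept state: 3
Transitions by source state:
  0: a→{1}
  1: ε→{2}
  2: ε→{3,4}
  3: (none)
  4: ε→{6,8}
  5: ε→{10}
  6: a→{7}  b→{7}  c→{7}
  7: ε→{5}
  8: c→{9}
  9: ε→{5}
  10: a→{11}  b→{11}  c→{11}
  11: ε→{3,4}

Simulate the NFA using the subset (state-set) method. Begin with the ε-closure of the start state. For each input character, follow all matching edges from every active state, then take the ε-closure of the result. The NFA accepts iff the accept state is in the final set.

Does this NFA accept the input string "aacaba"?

S₀ = ε-closure({0}) = {0}
'a' @ 1: {1,2,3,4,6,8}  (accept∈set)
'a' @ 2: {5,7,10}
'c' @ 3: {3,4,6,8,11}  (accept∈set)
'a' @ 4: {5,7,10}
'b' @ 5: {3,4,6,8,11}  (accept∈set)
'a' @ 6: {5,7,10}
final: {5,7,10}; accept 3 not in set

Answer: REJECT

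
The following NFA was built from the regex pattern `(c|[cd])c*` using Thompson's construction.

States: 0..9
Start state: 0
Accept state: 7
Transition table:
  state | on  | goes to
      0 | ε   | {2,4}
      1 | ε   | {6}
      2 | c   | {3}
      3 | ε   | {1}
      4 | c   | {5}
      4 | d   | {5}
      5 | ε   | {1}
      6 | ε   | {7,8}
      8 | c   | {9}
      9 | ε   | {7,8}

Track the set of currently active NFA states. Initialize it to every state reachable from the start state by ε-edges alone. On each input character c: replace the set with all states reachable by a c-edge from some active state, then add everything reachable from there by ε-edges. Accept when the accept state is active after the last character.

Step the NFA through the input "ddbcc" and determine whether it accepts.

S₀ = ε-closure({0}) = {0,2,4}
'd' @ 1: {1,5,6,7,8}  [accepting]
'd' @ 2: {}  — no active states
rest 'bcc' ignored (set empty)
final: {}; accept 7 not in set

Answer: REJECT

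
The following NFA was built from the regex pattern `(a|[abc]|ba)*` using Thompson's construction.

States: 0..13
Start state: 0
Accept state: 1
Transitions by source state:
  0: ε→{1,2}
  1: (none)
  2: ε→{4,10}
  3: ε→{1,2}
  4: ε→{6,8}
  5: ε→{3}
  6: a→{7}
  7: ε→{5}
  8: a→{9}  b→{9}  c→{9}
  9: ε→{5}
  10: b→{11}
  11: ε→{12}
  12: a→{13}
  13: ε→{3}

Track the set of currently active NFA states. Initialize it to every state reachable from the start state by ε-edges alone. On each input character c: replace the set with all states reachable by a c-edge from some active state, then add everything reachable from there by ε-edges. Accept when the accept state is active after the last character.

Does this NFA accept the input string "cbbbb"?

Answer: ACCEPT

Steps:
S₀ = ε-closure({0}) = {0,1,2,4,6,8,10}
'c' @ 1: {1,2,3,4,5,6,8,9,10}  [accepting]
'b' @ 2: {1,2,3,4,5,6,8,9,10,11,12}  [accepting]
'b' @ 3: {1,2,3,4,5,6,8,9,10,11,12}  [accepting]
'b' @ 4: {1,2,3,4,5,6,8,9,10,11,12}  [accepting]
'b' @ 5: {1,2,3,4,5,6,8,9,10,11,12}  [accepting]
after full input: {1,2,3,4,5,6,8,9,10,11,12}  (accept=1 in)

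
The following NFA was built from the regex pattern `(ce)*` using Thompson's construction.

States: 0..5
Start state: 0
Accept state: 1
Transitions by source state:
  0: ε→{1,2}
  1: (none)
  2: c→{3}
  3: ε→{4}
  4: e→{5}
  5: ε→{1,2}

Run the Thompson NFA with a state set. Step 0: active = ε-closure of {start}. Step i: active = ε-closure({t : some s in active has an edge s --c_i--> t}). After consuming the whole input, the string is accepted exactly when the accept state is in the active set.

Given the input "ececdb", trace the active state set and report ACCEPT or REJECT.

S₀ = ε-closure({0}) = {0,1,2}
'e' @ 1: {}  — state set empty
rest 'cecdb' ignored (set empty)
end set {} — state 1 not in

Answer: REJECT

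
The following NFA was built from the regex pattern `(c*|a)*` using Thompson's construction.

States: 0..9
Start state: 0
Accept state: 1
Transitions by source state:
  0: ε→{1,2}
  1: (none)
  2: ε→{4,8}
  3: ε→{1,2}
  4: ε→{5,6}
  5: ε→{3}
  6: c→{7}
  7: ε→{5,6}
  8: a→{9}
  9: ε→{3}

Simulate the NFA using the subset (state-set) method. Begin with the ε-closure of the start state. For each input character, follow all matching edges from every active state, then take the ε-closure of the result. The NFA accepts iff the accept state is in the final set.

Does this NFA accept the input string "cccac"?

initial (ε-close {0}): {0,1,2,3,4,5,6,8}
'c' @ 1: {1,2,3,4,5,6,7,8}  (accept∈set)
'c' @ 2: {1,2,3,4,5,6,7,8}  (accept∈set)
'c' @ 3: {1,2,3,4,5,6,7,8}  (accept∈set)
'a' @ 4: {1,2,3,4,5,6,8,9}  (accept∈set)
'c' @ 5: {1,2,3,4,5,6,7,8}  (accept∈set)
after full input: {1,2,3,4,5,6,7,8}  (accept=1 in)

Answer: ACCEPT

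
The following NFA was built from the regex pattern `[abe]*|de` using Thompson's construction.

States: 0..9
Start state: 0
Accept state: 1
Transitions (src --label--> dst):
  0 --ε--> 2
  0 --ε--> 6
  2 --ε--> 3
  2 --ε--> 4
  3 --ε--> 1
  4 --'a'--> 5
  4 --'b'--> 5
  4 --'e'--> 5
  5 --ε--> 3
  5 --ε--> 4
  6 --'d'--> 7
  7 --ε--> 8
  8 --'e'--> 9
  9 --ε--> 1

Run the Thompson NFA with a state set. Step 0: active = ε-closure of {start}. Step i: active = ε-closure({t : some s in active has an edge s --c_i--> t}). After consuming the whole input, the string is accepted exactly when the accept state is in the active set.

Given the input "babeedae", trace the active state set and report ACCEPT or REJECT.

S₀ = ε-closure({0}) = {0,1,2,3,4,6}
'b' @ 1: {1,3,4,5}  [accepting]
'a' @ 2: {1,3,4,5}  [accepting]
'b' @ 3: {1,3,4,5}  [accepting]
'e' @ 4: {1,3,4,5}  [accepting]
'e' @ 5: {1,3,4,5}  [accepting]
'd' @ 6: {}  — no active states
rest 'ae' ignored (set empty)
after full input: {}  (accept=1 not in)

Answer: REJECT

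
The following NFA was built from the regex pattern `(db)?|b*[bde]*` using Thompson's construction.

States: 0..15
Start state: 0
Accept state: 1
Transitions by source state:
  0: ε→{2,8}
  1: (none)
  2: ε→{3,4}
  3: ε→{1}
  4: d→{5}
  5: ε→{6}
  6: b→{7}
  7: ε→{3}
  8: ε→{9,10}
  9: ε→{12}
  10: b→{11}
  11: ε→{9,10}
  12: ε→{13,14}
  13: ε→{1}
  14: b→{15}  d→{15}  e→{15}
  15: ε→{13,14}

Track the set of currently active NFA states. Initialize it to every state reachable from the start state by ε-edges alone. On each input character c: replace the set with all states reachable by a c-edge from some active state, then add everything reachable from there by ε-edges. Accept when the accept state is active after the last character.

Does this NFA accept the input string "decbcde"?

Answer: REJECT

Trace:
initial (ε-close {0}): {0,1,2,3,4,8,9,10,12,13,14}
'd' @ 1: {1,5,6,13,14,15}  ✓accept
'e' @ 2: {1,13,14,15}  ✓accept
'c' @ 3: {}  — no active states
rest 'bcde' ignored (set empty)
after full input: {}  (accept=1 not in)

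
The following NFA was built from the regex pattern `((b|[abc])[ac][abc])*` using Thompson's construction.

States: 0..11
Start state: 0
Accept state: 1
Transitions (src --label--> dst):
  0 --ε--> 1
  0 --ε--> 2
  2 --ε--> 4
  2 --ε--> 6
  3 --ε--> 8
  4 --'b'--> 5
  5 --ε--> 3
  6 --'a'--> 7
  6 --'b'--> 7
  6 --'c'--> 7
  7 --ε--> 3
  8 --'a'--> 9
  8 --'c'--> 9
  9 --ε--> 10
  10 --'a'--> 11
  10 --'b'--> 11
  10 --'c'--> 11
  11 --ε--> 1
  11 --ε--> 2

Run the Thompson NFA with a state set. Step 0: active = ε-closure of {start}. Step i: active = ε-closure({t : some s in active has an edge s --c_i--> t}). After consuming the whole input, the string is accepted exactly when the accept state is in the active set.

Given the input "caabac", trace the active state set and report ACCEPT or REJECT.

start: ε-closure({0}) = {0,1,2,4,6}
'c' @ 1: {3,7,8}
'a' @ 2: {9,10}
'a' @ 3: {1,2,4,6,11}  (accept∈set)
'b' @ 4: {3,5,7,8}
'a' @ 5: {9,10}
'c' @ 6: {1,2,4,6,11}  (accept∈set)
end set {1,2,4,6,11} — state 1 in

Answer: ACCEPT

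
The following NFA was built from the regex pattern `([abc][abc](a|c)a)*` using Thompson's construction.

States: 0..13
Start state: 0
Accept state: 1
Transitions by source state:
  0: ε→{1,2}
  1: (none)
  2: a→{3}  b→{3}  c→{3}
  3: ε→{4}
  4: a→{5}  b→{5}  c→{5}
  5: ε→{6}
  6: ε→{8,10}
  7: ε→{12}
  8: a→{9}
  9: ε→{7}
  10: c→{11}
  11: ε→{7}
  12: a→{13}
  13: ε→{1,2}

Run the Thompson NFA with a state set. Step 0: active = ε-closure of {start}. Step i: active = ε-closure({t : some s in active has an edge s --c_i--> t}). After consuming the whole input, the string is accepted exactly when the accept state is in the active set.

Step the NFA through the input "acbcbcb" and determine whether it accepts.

Answer: REJECT

Trace:
initial (ε-close {0}): {0,1,2}
'a' @ 1: {3,4}
'c' @ 2: {5,6,8,10}
'b' @ 3: {}  — state set empty
rest 'cbcb' ignored (set empty)
final: {}; accept 1 not in set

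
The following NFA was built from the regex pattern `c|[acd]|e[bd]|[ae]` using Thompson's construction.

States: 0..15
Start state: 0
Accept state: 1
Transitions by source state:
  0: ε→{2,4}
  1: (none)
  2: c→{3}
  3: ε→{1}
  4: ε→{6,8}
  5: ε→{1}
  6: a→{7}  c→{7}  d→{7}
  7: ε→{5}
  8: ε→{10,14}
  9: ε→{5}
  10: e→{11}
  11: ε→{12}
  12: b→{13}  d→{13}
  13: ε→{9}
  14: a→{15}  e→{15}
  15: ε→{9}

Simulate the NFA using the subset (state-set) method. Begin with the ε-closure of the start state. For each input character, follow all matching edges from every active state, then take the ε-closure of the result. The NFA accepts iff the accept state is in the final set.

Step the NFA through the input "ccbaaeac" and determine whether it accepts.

start: ε-closure({0}) = {0,2,4,6,8,10,14}
'c' @ 1: {1,3,5,7}  (accept∈set)
'c' @ 2: {}  — no active states
rest 'baaeac' ignored (set empty)
after full input: {}  (accept=1 not in)

Answer: REJECT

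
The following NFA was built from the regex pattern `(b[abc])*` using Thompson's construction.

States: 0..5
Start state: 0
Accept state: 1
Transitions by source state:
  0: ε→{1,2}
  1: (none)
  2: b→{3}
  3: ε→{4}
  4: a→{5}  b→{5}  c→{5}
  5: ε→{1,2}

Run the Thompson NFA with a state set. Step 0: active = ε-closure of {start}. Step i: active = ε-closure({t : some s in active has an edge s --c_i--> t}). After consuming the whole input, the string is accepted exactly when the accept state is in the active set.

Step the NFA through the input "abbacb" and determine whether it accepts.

Answer: REJECT

Steps:
initial (ε-close {0}): {0,1,2}
'a' @ 1: {}  — state set empty
rest 'bbacb' ignored (set empty)
end set {} — state 1 not in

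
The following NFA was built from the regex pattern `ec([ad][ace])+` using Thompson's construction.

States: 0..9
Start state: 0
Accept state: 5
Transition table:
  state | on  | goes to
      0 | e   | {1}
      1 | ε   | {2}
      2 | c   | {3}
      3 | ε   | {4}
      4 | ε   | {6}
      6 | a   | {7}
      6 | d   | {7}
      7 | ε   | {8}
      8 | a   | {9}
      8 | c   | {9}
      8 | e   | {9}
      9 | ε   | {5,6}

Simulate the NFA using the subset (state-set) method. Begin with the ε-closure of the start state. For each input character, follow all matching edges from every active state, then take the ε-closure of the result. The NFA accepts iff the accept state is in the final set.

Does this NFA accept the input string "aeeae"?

S₀ = ε-closure({0}) = {0}
'a' @ 1: {}  — dead — no transitions
rest 'eeae' ignored (set empty)
end set {} — state 5 not in

Answer: REJECT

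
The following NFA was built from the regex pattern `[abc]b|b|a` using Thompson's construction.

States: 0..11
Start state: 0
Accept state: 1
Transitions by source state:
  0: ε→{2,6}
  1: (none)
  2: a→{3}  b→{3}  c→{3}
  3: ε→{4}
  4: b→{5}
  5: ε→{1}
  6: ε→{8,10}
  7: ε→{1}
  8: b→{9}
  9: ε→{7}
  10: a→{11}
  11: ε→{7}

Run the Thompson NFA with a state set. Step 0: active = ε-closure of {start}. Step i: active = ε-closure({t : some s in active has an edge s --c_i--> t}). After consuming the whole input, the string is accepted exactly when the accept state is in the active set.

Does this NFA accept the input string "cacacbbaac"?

S₀ = ε-closure({0}) = {0,2,6,8,10}
'c' @ 1: {3,4}
'a' @ 2: {}  — dead — no transitions
rest 'cacbbaac' ignored (set empty)
after full input: {}  (accept=1 not in)

Answer: REJECT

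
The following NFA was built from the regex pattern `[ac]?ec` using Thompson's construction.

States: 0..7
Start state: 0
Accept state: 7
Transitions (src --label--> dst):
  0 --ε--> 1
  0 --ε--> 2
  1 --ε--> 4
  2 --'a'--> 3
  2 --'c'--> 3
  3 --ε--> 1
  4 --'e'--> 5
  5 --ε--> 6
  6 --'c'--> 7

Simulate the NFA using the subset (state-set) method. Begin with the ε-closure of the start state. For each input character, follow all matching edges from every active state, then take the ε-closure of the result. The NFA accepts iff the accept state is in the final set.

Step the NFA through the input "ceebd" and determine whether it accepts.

initial (ε-close {0}): {0,1,2,4}
'c' @ 1: {1,3,4}
'e' @ 2: {5,6}
'e' @ 3: {}  — state set empty
rest 'bd' ignored (set empty)
end set {} — state 7 not in

Answer: REJECT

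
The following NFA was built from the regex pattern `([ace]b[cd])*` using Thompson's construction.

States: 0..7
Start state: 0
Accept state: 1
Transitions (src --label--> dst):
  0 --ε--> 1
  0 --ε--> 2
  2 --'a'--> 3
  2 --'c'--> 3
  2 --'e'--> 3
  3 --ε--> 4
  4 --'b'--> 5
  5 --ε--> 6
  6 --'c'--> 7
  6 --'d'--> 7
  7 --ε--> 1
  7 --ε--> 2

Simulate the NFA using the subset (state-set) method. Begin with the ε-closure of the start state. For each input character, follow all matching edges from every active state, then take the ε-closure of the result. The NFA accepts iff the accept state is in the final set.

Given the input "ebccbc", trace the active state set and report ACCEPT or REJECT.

initial (ε-close {0}): {0,1,2}
'e' @ 1: {3,4}
'b' @ 2: {5,6}
'c' @ 3: {1,2,7}  ✓accept
'c' @ 4: {3,4}
'b' @ 5: {5,6}
'c' @ 6: {1,2,7}  ✓accept
end set {1,2,7} — state 1 in

Answer: ACCEPT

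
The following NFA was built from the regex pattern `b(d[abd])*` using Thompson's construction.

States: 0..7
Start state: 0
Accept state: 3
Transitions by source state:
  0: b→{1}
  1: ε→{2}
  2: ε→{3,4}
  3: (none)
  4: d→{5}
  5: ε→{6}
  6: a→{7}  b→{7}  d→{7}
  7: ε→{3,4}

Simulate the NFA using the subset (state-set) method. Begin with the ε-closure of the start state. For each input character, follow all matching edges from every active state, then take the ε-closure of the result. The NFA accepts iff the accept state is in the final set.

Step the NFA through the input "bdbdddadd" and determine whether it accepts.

Answer: ACCEPT

Steps:
initial (ε-close {0}): {0}
'b' @ 1: {1,2,3,4}  ✓accept
'd' @ 2: {5,6}
'b' @ 3: {3,4,7}  ✓accept
'd' @ 4: {5,6}
'd' @ 5: {3,4,7}  ✓accept
'd' @ 6: {5,6}
'a' @ 7: {3,4,7}  ✓accept
'd' @ 8: {5,6}
'd' @ 9: {3,4,7}  ✓accept
end set {3,4,7} — state 3 in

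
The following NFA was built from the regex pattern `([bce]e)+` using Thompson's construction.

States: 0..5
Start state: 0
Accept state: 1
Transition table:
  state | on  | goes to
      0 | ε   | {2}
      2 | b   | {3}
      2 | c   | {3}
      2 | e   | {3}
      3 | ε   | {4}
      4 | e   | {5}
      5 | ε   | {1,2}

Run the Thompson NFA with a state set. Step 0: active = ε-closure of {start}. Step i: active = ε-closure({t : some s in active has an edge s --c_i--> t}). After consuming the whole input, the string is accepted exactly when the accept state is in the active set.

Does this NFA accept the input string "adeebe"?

S₀ = ε-closure({0}) = {0,2}
'a' @ 1: {}  — no active states
rest 'deebe' ignored (set empty)
final: {}; accept 1 not in set

Answer: REJECT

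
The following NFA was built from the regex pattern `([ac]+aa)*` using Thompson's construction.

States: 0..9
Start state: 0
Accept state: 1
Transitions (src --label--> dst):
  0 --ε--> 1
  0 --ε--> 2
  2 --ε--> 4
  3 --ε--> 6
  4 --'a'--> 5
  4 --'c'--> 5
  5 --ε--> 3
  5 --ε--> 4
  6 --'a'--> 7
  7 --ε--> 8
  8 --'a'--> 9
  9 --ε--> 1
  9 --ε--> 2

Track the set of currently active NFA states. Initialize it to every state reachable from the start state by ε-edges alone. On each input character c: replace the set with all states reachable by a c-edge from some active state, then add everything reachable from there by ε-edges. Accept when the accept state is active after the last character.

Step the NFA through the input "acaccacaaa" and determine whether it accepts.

Answer: ACCEPT

Trace:
start: ε-closure({0}) = {0,1,2,4}
'a' @ 1: {3,4,5,6}
'c' @ 2: {3,4,5,6}
'a' @ 3: {3,4,5,6,7,8}
'c' @ 4: {3,4,5,6}
'c' @ 5: {3,4,5,6}
'a' @ 6: {3,4,5,6,7,8}
'c' @ 7: {3,4,5,6}
'a' @ 8: {3,4,5,6,7,8}
'a' @ 9: {1,2,3,4,5,6,7,8,9}  (accept∈set)
'a' @ 10: {1,2,3,4,5,6,7,8,9}  (accept∈set)
after full input: {1,2,3,4,5,6,7,8,9}  (accept=1 in)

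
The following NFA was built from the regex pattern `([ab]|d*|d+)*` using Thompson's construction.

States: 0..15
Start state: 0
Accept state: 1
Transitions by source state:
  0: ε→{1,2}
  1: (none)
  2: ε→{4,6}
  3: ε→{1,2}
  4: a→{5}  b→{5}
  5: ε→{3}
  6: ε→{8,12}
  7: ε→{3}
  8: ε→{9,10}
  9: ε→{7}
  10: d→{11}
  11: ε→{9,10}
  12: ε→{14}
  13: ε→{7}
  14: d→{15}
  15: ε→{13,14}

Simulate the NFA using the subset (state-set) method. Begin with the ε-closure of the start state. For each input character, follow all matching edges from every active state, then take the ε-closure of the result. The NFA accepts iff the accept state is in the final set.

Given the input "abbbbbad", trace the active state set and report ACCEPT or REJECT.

initial (ε-close {0}): {0,1,2,3,4,6,7,8,9,10,12,14}
'a' @ 1: {1,2,3,4,5,6,7,8,9,10,12,14}  [accepting]
'b' @ 2: {1,2,3,4,5,6,7,8,9,10,12,14}  [accepting]
'b' @ 3: {1,2,3,4,5,6,7,8,9,10,12,14}  [accepting]
'b' @ 4: {1,2,3,4,5,6,7,8,9,10,12,14}  [accepting]
'b' @ 5: {1,2,3,4,5,6,7,8,9,10,12,14}  [accepting]
'b' @ 6: {1,2,3,4,5,6,7,8,9,10,12,14}  [accepting]
'a' @ 7: {1,2,3,4,5,6,7,8,9,10,12,14}  [accepting]
'd' @ 8: {1,2,3,4,6,7,8,9,10,11,12,13,14,15}  [accepting]
after full input: {1,2,3,4,6,7,8,9,10,11,12,13,14,15}  (accept=1 in)

Answer: ACCEPT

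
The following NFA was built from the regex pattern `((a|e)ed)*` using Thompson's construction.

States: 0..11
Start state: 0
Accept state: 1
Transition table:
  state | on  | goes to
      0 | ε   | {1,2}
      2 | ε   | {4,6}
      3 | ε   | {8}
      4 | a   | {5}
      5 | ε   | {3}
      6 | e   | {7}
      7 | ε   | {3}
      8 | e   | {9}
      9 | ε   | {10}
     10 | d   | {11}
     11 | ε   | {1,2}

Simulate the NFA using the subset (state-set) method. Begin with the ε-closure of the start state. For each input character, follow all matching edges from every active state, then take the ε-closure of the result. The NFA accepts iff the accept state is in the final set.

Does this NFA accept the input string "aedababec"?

initial (ε-close {0}): {0,1,2,4,6}
'a' @ 1: {3,5,8}
'e' @ 2: {9,10}
'd' @ 3: {1,2,4,6,11}  [accepting]
'a' @ 4: {3,5,8}
'b' @ 5: {}  — state set empty
rest 'abec' ignored (set empty)
after full input: {}  (accept=1 not in)

Answer: REJECT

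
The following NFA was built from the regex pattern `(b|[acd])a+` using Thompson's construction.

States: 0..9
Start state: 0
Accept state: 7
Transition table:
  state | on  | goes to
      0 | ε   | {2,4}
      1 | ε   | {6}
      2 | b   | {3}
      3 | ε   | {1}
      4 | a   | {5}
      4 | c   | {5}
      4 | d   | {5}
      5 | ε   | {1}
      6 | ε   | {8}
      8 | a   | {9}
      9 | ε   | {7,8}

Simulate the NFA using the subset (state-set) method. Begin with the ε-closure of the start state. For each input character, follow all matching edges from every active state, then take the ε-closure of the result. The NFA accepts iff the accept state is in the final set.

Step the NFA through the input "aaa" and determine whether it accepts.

S₀ = ε-closure({0}) = {0,2,4}
'a' @ 1: {1,5,6,8}
'a' @ 2: {7,8,9}  (accept∈set)
'a' @ 3: {7,8,9}  (accept∈set)
final: {7,8,9}; accept 7 in set

Answer: ACCEPT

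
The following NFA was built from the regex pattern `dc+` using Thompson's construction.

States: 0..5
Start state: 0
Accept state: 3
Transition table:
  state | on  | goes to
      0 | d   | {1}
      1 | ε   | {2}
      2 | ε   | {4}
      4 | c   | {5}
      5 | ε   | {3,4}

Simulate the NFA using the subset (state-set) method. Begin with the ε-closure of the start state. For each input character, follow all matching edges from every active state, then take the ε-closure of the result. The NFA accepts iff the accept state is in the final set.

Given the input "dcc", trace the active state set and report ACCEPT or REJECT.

initial (ε-close {0}): {0}
'd' @ 1: {1,2,4}
'c' @ 2: {3,4,5}  (accept∈set)
'c' @ 3: {3,4,5}  (accept∈set)
end set {3,4,5} — state 3 in

Answer: ACCEPT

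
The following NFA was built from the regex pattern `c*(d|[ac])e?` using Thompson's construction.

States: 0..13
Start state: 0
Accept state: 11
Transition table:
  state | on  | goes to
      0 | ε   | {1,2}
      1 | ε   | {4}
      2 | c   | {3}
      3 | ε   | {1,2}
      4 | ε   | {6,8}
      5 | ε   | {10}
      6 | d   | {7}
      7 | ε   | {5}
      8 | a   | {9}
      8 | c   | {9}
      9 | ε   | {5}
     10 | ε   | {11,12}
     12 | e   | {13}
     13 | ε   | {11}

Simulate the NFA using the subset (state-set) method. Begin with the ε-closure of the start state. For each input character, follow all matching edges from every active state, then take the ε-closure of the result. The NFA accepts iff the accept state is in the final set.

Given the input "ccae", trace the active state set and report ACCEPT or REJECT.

S₀ = ε-closure({0}) = {0,1,2,4,6,8}
'c' @ 1: {1,2,3,4,5,6,8,9,10,11,12}  (accept∈set)
'c' @ 2: {1,2,3,4,5,6,8,9,10,11,12}  (accept∈set)
'a' @ 3: {5,9,10,11,12}  (accept∈set)
'e' @ 4: {11,13}  (accept∈set)
end set {11,13} — state 11 in

Answer: ACCEPT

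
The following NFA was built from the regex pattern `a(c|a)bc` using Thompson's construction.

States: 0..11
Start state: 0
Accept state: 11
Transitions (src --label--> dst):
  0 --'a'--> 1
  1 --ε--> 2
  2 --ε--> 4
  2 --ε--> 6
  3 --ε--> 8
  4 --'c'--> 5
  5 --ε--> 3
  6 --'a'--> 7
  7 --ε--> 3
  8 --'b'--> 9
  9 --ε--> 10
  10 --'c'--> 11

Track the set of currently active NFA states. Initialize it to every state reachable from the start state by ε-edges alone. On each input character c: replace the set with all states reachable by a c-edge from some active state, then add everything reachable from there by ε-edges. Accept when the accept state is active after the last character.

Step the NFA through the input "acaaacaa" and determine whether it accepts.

S₀ = ε-closure({0}) = {0}
'a' @ 1: {1,2,4,6}
'c' @ 2: {3,5,8}
'a' @ 3: {}  — state set empty
rest 'aacaa' ignored (set empty)
after full input: {}  (accept=11 not in)

Answer: REJECT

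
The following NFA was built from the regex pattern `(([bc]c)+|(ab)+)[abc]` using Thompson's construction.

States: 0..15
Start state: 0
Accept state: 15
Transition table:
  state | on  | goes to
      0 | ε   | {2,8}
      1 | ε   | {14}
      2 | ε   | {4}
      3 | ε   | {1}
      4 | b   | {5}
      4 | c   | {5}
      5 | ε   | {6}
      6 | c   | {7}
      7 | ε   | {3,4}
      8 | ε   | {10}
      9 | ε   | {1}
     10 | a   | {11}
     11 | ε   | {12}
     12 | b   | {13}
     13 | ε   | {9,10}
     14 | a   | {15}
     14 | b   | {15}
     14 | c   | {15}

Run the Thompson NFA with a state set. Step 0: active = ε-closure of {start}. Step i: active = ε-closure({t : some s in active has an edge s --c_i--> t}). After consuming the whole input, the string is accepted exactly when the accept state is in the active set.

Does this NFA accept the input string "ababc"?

start: ε-closure({0}) = {0,2,4,8,10}
'a' @ 1: {11,12}
'b' @ 2: {1,9,10,13,14}
'a' @ 3: {11,12,15}  (accept∈set)
'b' @ 4: {1,9,10,13,14}
'c' @ 5: {15}  (accept∈set)
end set {15} — state 15 in

Answer: ACCEPT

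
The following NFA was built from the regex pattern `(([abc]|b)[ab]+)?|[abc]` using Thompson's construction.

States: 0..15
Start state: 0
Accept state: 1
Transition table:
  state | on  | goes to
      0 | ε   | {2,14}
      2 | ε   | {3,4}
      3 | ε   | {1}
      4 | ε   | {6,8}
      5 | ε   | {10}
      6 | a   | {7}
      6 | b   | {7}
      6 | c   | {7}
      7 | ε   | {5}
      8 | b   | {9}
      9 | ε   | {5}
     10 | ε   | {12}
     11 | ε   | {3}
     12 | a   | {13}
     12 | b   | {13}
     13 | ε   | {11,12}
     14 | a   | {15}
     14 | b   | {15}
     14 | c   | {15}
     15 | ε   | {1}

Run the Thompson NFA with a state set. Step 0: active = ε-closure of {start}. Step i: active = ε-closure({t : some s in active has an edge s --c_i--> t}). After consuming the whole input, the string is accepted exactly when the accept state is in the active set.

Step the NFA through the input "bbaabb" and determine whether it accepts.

S₀ = ε-closure({0}) = {0,1,2,3,4,6,8,14}
'b' @ 1: {1,5,7,9,10,12,15}  (accept∈set)
'b' @ 2: {1,3,11,12,13}  (accept∈set)
'a' @ 3: {1,3,11,12,13}  (accept∈set)
'a' @ 4: {1,3,11,12,13}  (accept∈set)
'b' @ 5: {1,3,11,12,13}  (accept∈set)
'b' @ 6: {1,3,11,12,13}  (accept∈set)
end set {1,3,11,12,13} — state 1 in

Answer: ACCEPT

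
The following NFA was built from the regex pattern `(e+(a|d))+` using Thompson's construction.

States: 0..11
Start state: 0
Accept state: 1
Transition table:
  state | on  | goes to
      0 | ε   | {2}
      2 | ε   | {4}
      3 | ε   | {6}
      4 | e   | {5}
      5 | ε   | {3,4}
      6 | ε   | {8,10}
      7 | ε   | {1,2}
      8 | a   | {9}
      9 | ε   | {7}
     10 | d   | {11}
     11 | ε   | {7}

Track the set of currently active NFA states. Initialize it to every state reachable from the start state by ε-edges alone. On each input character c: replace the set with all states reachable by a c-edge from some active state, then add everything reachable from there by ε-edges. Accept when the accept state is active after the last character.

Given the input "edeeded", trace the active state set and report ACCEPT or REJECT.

Answer: ACCEPT

Steps:
initial (ε-close {0}): {0,2,4}
'e' @ 1: {3,4,5,6,8,10}
'd' @ 2: {1,2,4,7,11}  (accept∈set)
'e' @ 3: {3,4,5,6,8,10}
'e' @ 4: {3,4,5,6,8,10}
'd' @ 5: {1,2,4,7,11}  (accept∈set)
'e' @ 6: {3,4,5,6,8,10}
'd' @ 7: {1,2,4,7,11}  (accept∈set)
after full input: {1,2,4,7,11}  (accept=1 in)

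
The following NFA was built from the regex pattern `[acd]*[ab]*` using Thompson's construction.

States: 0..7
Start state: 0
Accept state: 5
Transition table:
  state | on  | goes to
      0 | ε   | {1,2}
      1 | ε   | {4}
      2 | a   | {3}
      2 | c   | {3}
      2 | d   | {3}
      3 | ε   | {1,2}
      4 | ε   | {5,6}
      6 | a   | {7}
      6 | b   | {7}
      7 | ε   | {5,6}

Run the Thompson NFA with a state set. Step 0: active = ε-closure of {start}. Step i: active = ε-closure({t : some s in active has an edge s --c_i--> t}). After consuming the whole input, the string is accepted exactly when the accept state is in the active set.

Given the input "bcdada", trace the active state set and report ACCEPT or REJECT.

Answer: REJECT

Trace:
S₀ = ε-closure({0}) = {0,1,2,4,5,6}
'b' @ 1: {5,6,7}  (accept∈set)
'c' @ 2: {}  — dead — no transitions
rest 'dada' ignored (set empty)
end set {} — state 5 not in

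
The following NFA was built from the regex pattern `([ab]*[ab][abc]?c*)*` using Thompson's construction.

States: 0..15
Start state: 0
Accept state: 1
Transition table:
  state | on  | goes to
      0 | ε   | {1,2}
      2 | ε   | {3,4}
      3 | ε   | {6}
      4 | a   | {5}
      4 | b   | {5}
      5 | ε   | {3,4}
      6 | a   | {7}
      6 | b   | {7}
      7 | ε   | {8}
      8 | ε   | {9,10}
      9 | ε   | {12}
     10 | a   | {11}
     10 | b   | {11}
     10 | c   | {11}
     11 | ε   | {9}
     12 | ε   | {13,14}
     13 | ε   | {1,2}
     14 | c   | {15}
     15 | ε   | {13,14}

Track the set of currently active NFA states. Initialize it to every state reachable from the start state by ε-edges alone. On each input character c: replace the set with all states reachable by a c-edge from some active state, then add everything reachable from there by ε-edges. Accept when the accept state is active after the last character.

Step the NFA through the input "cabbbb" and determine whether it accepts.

initial (ε-close {0}): {0,1,2,3,4,6}
'c' @ 1: {}  — no active states
rest 'abbbb' ignored (set empty)
after full input: {}  (accept=1 not in)

Answer: REJECT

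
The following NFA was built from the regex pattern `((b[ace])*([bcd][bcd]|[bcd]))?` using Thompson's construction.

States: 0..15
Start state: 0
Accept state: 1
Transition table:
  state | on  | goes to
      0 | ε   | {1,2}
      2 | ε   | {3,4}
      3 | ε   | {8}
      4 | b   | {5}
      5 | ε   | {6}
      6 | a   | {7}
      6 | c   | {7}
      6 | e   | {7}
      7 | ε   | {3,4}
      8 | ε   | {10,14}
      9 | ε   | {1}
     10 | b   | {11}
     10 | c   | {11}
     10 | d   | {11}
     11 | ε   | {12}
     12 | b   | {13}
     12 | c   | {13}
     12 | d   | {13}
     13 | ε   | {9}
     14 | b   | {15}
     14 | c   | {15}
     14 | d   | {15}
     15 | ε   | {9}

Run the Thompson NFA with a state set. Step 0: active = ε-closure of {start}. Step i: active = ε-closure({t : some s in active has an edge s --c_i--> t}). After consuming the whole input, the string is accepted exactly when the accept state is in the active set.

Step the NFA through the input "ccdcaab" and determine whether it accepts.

initial (ε-close {0}): {0,1,2,3,4,8,10,14}
'c' @ 1: {1,9,11,12,15}  (accept∈set)
'c' @ 2: {1,9,13}  (accept∈set)
'd' @ 3: {}  — no active states
rest 'caab' ignored (set empty)
after full input: {}  (accept=1 not in)

Answer: REJECT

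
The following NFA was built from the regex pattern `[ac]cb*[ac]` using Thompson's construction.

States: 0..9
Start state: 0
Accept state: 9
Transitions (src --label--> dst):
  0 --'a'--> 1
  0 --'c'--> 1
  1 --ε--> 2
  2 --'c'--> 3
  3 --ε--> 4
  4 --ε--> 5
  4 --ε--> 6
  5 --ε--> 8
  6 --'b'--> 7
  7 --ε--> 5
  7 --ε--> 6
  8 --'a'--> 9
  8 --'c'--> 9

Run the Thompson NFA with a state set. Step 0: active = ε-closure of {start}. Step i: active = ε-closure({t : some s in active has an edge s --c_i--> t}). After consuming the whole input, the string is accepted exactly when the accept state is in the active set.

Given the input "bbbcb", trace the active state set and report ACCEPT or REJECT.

initial (ε-close {0}): {0}
'b' @ 1: {}  — no active states
rest 'bbcb' ignored (set empty)
end set {} — state 9 not in

Answer: REJECT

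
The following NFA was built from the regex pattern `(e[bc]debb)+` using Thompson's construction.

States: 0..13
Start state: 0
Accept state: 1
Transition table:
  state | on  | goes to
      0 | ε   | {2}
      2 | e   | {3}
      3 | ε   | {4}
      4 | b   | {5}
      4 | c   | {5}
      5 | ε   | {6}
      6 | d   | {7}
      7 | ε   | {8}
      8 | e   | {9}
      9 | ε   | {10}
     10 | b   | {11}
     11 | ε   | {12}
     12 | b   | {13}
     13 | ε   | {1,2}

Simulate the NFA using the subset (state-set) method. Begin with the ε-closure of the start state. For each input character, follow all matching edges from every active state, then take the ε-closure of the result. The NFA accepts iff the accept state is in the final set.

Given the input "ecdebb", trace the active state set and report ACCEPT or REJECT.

Answer: ACCEPT

Steps:
S₀ = ε-closure({0}) = {0,2}
'e' @ 1: {3,4}
'c' @ 2: {5,6}
'd' @ 3: {7,8}
'e' @ 4: {9,10}
'b' @ 5: {11,12}
'b' @ 6: {1,2,13}  [accepting]
final: {1,2,13}; accept 1 in set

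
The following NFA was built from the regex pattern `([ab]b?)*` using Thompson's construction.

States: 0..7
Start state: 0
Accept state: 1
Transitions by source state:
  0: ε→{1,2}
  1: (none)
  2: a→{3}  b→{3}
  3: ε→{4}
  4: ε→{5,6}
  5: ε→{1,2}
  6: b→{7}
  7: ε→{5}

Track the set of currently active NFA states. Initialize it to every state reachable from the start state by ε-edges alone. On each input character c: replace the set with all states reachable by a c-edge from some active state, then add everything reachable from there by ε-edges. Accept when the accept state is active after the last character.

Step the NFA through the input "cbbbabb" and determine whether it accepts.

initial (ε-close {0}): {0,1,2}
'c' @ 1: {}  — dead — no transitions
rest 'bbbabb' ignored (set empty)
final: {}; accept 1 not in set

Answer: REJECT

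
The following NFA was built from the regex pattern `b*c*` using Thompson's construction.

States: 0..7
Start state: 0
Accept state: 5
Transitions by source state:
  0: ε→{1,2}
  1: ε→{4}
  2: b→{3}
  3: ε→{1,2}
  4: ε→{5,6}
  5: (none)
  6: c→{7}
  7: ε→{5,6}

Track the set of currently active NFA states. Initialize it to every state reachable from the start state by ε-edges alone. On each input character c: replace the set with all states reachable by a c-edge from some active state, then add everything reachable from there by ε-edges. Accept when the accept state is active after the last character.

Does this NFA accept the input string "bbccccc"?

Answer: ACCEPT

Derivation:
start: ε-closure({0}) = {0,1,2,4,5,6}
'b' @ 1: {1,2,3,4,5,6}  [accepting]
'b' @ 2: {1,2,3,4,5,6}  [accepting]
'c' @ 3: {5,6,7}  [accepting]
'c' @ 4: {5,6,7}  [accepting]
'c' @ 5: {5,6,7}  [accepting]
'c' @ 6: {5,6,7}  [accepting]
'c' @ 7: {5,6,7}  [accepting]
end set {5,6,7} — state 5 in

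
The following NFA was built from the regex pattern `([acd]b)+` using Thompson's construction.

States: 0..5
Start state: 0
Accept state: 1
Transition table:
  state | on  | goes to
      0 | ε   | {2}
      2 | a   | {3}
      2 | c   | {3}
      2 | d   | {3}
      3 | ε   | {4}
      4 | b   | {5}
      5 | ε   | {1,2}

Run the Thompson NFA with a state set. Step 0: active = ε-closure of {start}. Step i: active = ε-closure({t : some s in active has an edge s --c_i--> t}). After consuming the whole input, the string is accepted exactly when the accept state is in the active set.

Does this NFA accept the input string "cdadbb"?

S₀ = ε-closure({0}) = {0,2}
'c' @ 1: {3,4}
'd' @ 2: {}  — no active states
rest 'adbb' ignored (set empty)
after full input: {}  (accept=1 not in)

Answer: REJECT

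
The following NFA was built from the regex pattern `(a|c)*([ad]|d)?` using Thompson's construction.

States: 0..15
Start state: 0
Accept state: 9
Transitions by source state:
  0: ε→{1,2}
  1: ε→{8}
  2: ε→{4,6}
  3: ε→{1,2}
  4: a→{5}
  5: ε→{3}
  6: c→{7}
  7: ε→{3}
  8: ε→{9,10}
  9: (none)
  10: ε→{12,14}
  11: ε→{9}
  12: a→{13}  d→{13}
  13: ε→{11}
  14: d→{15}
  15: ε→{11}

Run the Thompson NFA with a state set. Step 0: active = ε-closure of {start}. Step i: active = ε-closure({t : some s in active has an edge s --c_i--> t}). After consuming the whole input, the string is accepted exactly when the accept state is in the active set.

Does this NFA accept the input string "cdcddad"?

initial (ε-close {0}): {0,1,2,4,6,8,9,10,12,14}
'c' @ 1: {1,2,3,4,6,7,8,9,10,12,14}  [accepting]
'd' @ 2: {9,11,13,15}  [accepting]
'c' @ 3: {}  — no active states
rest 'ddad' ignored (set empty)
end set {} — state 9 not in

Answer: REJECT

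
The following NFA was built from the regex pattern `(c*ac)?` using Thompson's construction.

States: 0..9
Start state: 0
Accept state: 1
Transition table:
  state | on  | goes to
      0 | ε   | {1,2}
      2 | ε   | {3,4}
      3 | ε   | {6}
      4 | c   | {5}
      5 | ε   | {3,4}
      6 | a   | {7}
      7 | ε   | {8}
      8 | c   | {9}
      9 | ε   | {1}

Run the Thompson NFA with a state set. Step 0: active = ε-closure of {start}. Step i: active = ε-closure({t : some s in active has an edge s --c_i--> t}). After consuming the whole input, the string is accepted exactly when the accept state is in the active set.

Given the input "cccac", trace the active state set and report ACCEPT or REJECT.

Answer: ACCEPT

Steps:
start: ε-closure({0}) = {0,1,2,3,4,6}
'c' @ 1: {3,4,5,6}
'c' @ 2: {3,4,5,6}
'c' @ 3: {3,4,5,6}
'a' @ 4: {7,8}
'c' @ 5: {1,9}  ✓accept
end set {1,9} — state 1 in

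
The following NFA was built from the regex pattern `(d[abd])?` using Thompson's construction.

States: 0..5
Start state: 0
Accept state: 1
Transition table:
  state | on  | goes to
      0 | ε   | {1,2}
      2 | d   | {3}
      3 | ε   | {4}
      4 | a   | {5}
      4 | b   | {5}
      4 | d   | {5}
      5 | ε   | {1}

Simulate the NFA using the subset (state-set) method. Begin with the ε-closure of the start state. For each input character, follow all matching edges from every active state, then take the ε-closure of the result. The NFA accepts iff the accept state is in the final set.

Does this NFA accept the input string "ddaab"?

Answer: REJECT

Steps:
start: ε-closure({0}) = {0,1,2}
'd' @ 1: {3,4}
'd' @ 2: {1,5}  [accepting]
'a' @ 3: {}  — dead — no transitions
rest 'ab' ignored (set empty)
after full input: {}  (accept=1 not in)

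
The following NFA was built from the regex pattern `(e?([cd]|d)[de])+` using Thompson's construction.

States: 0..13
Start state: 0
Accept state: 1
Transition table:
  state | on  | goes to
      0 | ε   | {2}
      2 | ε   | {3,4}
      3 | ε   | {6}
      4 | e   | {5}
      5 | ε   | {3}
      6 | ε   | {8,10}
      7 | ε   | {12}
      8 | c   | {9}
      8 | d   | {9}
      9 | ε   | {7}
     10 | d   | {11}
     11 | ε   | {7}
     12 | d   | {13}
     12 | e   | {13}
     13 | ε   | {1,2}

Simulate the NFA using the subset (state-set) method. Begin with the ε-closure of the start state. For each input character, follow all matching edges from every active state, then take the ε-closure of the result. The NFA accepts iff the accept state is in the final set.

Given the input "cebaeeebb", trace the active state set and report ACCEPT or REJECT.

Answer: REJECT

Derivation:
initial (ε-close {0}): {0,2,3,4,6,8,10}
'c' @ 1: {7,9,12}
'e' @ 2: {1,2,3,4,6,8,10,13}  (accept∈set)
'b' @ 3: {}  — state set empty
rest 'aeeebb' ignored (set empty)
end set {} — state 1 not in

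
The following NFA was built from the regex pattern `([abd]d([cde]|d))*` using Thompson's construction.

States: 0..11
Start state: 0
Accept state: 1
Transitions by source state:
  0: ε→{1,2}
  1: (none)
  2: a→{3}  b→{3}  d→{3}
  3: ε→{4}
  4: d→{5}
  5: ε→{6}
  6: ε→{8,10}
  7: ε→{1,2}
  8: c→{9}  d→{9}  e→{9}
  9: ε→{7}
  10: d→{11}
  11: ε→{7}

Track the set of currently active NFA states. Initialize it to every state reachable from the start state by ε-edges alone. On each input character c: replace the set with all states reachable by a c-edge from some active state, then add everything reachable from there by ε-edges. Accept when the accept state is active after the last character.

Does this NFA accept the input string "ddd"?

start: ε-closure({0}) = {0,1,2}
'd' @ 1: {3,4}
'd' @ 2: {5,6,8,10}
'd' @ 3: {1,2,7,9,11}  [accepting]
after full input: {1,2,7,9,11}  (accept=1 in)

Answer: ACCEPT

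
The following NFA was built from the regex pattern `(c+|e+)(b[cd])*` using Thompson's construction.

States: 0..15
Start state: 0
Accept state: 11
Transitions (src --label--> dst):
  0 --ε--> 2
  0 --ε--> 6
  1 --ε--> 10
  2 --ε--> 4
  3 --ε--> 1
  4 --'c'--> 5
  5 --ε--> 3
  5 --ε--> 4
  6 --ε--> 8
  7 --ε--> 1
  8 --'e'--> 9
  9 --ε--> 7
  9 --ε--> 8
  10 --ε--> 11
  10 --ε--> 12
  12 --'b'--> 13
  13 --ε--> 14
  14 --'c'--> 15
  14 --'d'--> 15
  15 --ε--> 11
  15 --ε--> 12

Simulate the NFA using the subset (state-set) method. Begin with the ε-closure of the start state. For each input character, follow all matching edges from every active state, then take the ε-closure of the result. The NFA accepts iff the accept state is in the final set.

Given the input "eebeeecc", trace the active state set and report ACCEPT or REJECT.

S₀ = ε-closure({0}) = {0,2,4,6,8}
'e' @ 1: {1,7,8,9,10,11,12}  (accept∈set)
'e' @ 2: {1,7,8,9,10,11,12}  (accept∈set)
'b' @ 3: {13,14}
'e' @ 4: {}  — no active states
rest 'eecc' ignored (set empty)
final: {}; accept 11 not in set

Answer: REJECT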